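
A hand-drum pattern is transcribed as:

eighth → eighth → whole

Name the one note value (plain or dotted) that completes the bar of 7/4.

half note

The bar of 7/4 = 14 eighth notes.
Convert each value to eighth notes: eighth = 1; eighth = 1; whole = 8.
Adding: 1 + 1 + 8 = 10.
Remaining: 14 − 10 = 4 eighth notes, which is a half note.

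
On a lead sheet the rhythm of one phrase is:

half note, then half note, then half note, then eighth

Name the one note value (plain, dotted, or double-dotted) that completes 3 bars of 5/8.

quarter note

3 bars of 5/8 = 15 eighth notes.
Convert each value to eighth notes: half note = 4; half note = 4; half note = 4; eighth = 1.
Total: 4 + 4 + 4 + 1 = 13.
Remaining: 15 − 13 = 2 eighth notes, which is a quarter note.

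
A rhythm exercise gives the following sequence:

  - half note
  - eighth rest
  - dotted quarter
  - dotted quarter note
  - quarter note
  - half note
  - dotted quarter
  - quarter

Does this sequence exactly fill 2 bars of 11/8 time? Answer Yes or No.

One bar of 11/8 = 11 eighth notes, so 2 bars = 22.
In eighth notes: half note = 4; eighth rest = 1; dotted quarter = 3; dotted quarter note = 3; quarter note = 2; half note = 4; dotted quarter = 3; quarter = 2.
Sum: 4 + 1 + 3 + 3 + 2 + 4 + 3 + 2 = 22.
22 equals 22, so the answer is Yes.

Yes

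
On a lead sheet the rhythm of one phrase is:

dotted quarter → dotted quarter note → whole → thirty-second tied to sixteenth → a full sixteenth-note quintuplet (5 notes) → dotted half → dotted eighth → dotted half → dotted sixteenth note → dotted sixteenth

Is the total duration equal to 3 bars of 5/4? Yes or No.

One bar of 5/4 = 40 thirty-second notes, so 3 bars = 120.
Express everything in thirty-second notes: dotted quarter = 12; dotted quarter note = 12; whole = 32; thirty-second tied to sixteenth (thirty-second + sixteenth) = 3; a full sixteenth-note quintuplet (5 notes) (five quintuplet sixteenths span one quarter) = 8; dotted half = 24; dotted eighth = 6; dotted half = 24; dotted sixteenth note = 3; dotted sixteenth = 3.
Sum: 12 + 12 + 32 + 3 + 8 + 24 + 6 + 24 + 3 + 3 = 127.
127 exceeds 120, so the answer is No.

No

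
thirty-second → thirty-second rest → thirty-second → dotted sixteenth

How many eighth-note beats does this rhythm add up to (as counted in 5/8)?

1.5

One eighth-note beat = 4 thirty-second notes.
Working in thirty-second notes: thirty-second = 1; thirty-second rest = 1; thirty-second = 1; dotted sixteenth = 3.
Total: 1 + 1 + 1 + 3 = 6.
6 ÷ 4 = 1.5 beats.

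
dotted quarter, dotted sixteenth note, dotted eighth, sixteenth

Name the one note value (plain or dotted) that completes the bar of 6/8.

The bar of 6/8 = 24 thirty-second notes.
Working in thirty-second notes: dotted quarter = 12; dotted sixteenth note = 3; dotted eighth = 6; sixteenth = 2.
Adding: 12 + 3 + 6 + 2 = 23.
Remaining: 24 − 23 = 1 thirty-second note, which is a thirty-second note.

thirty-second note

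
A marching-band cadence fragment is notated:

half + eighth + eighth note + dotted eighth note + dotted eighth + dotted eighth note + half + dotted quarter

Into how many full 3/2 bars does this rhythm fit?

One bar of 3/2 = 24 sixteenth notes.
In sixteenth notes: half = 8; eighth = 2; eighth note = 2; dotted eighth note = 3; dotted eighth = 3; dotted eighth note = 3; half = 8; dotted quarter = 6.
Adding: 8 + 2 + 2 + 3 + 3 + 3 + 8 + 6 = 35.
35 ÷ 24 = 1 complete bar with 11 left over.

1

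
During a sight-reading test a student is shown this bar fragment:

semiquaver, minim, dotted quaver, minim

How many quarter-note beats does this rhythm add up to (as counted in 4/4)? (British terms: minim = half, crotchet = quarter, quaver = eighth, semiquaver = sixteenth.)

One quarter-note beat = 4 sixteenth notes.
Express everything in sixteenth notes: semiquaver = 1; minim = 8; dotted quaver = 3; minim = 8.
Adding: 1 + 8 + 3 + 8 = 20.
20 ÷ 4 = 5 beats.

5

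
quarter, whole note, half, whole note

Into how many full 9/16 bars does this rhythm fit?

4

One bar of 9/16 = 9 sixteenth notes.
Express everything in sixteenth notes: quarter = 4; whole note = 16; half = 8; whole note = 16.
Adding: 4 + 16 + 8 + 16 = 44.
44 ÷ 9 = 4 complete bars with 8 left over.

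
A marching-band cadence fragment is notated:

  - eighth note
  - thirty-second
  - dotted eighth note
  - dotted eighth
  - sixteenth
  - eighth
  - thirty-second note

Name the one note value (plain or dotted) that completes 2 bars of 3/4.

2 bars of 3/4 = 48 thirty-second notes.
Express everything in thirty-second notes: eighth note = 4; thirty-second = 1; dotted eighth note = 6; dotted eighth = 6; sixteenth = 2; eighth = 4; thirty-second note = 1.
Adding: 4 + 1 + 6 + 6 + 2 + 4 + 1 = 24.
Remaining: 48 − 24 = 24 thirty-second notes, which is a dotted half note.

dotted half note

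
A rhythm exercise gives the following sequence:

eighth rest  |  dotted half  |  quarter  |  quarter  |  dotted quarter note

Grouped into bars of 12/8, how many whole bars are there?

1

One bar of 12/8 = 12 eighth notes.
In eighth notes: eighth rest = 1; dotted half = 6; quarter = 2; quarter = 2; dotted quarter note = 3.
Adding: 1 + 6 + 2 + 2 + 3 = 14.
14 ÷ 12 = 1 complete bar with 2 left over.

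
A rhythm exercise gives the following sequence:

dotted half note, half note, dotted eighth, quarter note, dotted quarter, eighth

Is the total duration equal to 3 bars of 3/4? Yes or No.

No

One bar of 3/4 = 12 sixteenth notes, so 3 bars = 36.
Each duration in sixteenth notes: dotted half note = 12; half note = 8; dotted eighth = 3; quarter note = 4; dotted quarter = 6; eighth = 2.
Altogether 12 + 8 + 3 + 4 + 6 + 2 = 35.
35 falls short of 36, so the answer is No.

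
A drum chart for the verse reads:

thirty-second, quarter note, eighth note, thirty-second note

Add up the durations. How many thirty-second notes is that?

14

In thirty-second notes: thirty-second = 1; quarter note = 8; eighth note = 4; thirty-second note = 1.
Sum: 1 + 8 + 4 + 1 = 14 thirty-second notes.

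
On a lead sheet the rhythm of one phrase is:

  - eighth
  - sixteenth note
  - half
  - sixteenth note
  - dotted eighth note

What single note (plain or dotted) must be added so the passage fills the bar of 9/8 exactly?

The bar of 9/8 = 18 sixteenth notes.
Each duration in sixteenth notes: eighth = 2; sixteenth note = 1; half = 8; sixteenth note = 1; dotted eighth note = 3.
Sum: 2 + 1 + 8 + 1 + 3 = 15.
Remaining: 18 − 15 = 3 sixteenth notes, which is a dotted eighth note.

dotted eighth note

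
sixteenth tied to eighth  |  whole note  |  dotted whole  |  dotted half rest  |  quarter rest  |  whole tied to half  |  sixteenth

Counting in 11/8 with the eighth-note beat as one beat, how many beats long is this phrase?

42

One eighth-note beat = 2 sixteenth notes.
In sixteenth notes: sixteenth tied to eighth (sixteenth + eighth) = 3; whole note = 16; dotted whole = 24; dotted half rest = 12; quarter rest = 4; whole tied to half (whole + half) = 24; sixteenth = 1.
Sum: 3 + 16 + 24 + 12 + 4 + 24 + 1 = 84.
84 ÷ 2 = 42 beats.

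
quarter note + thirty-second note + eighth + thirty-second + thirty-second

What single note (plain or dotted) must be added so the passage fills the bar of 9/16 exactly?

The bar of 9/16 = 18 thirty-second notes.
Convert each value to thirty-second notes: quarter note = 8; thirty-second note = 1; eighth = 4; thirty-second = 1; thirty-second = 1.
Sum: 8 + 1 + 4 + 1 + 1 = 15.
Remaining: 18 − 15 = 3 thirty-second notes, which is a dotted sixteenth note.

dotted sixteenth note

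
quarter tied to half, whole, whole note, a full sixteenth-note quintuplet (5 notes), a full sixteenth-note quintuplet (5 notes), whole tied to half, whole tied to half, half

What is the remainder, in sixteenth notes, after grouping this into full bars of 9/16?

One bar of 9/16 = 9 sixteenth notes.
Working in sixteenth notes: quarter tied to half (quarter + half) = 12; whole = 16; whole note = 16; a full sixteenth-note quintuplet (5 notes) (five quintuplet sixteenths span one quarter) = 4; a full sixteenth-note quintuplet (5 notes) (five quintuplet sixteenths span one quarter) = 4; whole tied to half (whole + half) = 24; whole tied to half (whole + half) = 24; half = 8.
Altogether 12 + 16 + 16 + 4 + 4 + 24 + 24 + 8 = 108.
108 ÷ 9 = 12 complete bars with 0 sixteenth notes remaining.

0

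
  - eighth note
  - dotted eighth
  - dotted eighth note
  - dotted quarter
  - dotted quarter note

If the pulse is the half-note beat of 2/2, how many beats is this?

2.5

One half-note beat = 8 sixteenth notes.
Convert each value to sixteenth notes: eighth note = 2; dotted eighth = 3; dotted eighth note = 3; dotted quarter = 6; dotted quarter note = 6.
Total: 2 + 3 + 3 + 6 + 6 = 20.
20 ÷ 8 = 2.5 beats.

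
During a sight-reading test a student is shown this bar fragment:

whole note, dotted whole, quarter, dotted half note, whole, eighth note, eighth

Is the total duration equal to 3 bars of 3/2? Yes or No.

No

One bar of 3/2 = 12 eighth notes, so 3 bars = 36.
Working in eighth notes: whole note = 8; dotted whole = 12; quarter = 2; dotted half note = 6; whole = 8; eighth note = 1; eighth = 1.
Sum: 8 + 12 + 2 + 6 + 8 + 1 + 1 = 38.
38 exceeds 36, so the answer is No.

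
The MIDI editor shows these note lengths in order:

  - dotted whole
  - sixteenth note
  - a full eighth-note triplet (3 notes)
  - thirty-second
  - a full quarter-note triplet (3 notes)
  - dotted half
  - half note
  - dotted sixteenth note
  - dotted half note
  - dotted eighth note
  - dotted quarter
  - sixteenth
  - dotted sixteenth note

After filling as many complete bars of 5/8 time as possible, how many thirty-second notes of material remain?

5

One bar of 5/8 = 20 thirty-second notes.
Convert each value to thirty-second notes: dotted whole = 48; sixteenth note = 2; a full eighth-note triplet (3 notes) (three triplet eighths span one quarter) = 8; thirty-second = 1; a full quarter-note triplet (3 notes) (three triplet quarters span one half) = 16; dotted half = 24; half note = 16; dotted sixteenth note = 3; dotted half note = 24; dotted eighth note = 6; dotted quarter = 12; sixteenth = 2; dotted sixteenth note = 3.
Total: 48 + 2 + 8 + 1 + 16 + 24 + 16 + 3 + 24 + 6 + 12 + 2 + 3 = 165.
165 ÷ 20 = 8 complete bars with 5 thirty-second notes remaining.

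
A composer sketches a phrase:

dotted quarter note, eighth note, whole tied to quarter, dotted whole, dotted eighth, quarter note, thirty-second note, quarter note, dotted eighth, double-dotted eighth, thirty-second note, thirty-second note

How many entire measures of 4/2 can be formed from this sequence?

2

One bar of 4/2 = 64 thirty-second notes.
Working in thirty-second notes: dotted quarter note = 12; eighth note = 4; whole tied to quarter (whole + quarter) = 40; dotted whole = 48; dotted eighth = 6; quarter note = 8; thirty-second note = 1; quarter note = 8; dotted eighth = 6; double-dotted eighth = 7; thirty-second note = 1; thirty-second note = 1.
Adding: 12 + 4 + 40 + 48 + 6 + 8 + 1 + 8 + 6 + 7 + 1 + 1 = 142.
142 ÷ 64 = 2 complete bars with 14 left over.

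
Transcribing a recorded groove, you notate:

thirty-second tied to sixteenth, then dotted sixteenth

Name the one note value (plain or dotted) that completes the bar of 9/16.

The bar of 9/16 = 18 thirty-second notes.
Express everything in thirty-second notes: thirty-second tied to sixteenth (thirty-second + sixteenth) = 3; dotted sixteenth = 3.
Total: 3 + 3 = 6.
Remaining: 18 − 6 = 12 thirty-second notes, which is a dotted quarter note.

dotted quarter note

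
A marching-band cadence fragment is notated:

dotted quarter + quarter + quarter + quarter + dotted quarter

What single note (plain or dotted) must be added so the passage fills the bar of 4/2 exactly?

The bar of 4/2 = 16 eighth notes.
In eighth notes: dotted quarter = 3; quarter = 2; quarter = 2; quarter = 2; dotted quarter = 3.
Altogether 3 + 2 + 2 + 2 + 3 = 12.
Remaining: 16 − 12 = 4 eighth notes, which is a half note.

half note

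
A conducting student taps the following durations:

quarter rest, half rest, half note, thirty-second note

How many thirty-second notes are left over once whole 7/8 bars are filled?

13

One bar of 7/8 = 28 thirty-second notes.
Working in thirty-second notes: quarter rest = 8; half rest = 16; half note = 16; thirty-second note = 1.
Sum: 8 + 16 + 16 + 1 = 41.
41 ÷ 28 = 1 complete bar with 13 thirty-second notes remaining.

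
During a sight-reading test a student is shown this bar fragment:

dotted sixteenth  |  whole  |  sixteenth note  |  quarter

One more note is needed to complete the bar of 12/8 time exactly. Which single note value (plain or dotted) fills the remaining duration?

dotted sixteenth note

The bar of 12/8 = 48 thirty-second notes.
In thirty-second notes: dotted sixteenth = 3; whole = 32; sixteenth note = 2; quarter = 8.
Sum: 3 + 32 + 2 + 8 = 45.
Remaining: 48 − 45 = 3 thirty-second notes, which is a dotted sixteenth note.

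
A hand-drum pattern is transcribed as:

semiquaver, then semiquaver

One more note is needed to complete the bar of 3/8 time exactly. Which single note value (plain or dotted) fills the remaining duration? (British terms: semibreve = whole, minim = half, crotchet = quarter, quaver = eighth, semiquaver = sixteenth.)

quarter note

The bar of 3/8 = 6 sixteenth notes.
Working in sixteenth notes: semiquaver = 1; semiquaver = 1.
Adding: 1 + 1 = 2.
Remaining: 6 − 2 = 4 sixteenth notes, which is a quarter note.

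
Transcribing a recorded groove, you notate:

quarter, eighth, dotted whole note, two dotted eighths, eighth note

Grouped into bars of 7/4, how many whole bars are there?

One bar of 7/4 = 28 sixteenth notes.
Express everything in sixteenth notes: quarter = 4; eighth = 2; dotted whole note = 24; dotted eighth = 3; dotted eighth = 3; eighth note = 2.
Adding: 4 + 2 + 24 + 3 + 3 + 2 = 38.
38 ÷ 28 = 1 complete bar with 10 left over.

1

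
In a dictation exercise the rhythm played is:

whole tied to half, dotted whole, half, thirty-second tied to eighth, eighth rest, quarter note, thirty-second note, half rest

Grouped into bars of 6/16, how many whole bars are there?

12

One bar of 6/16 = 12 thirty-second notes.
Each duration in thirty-second notes: whole tied to half (whole + half) = 48; dotted whole = 48; half = 16; thirty-second tied to eighth (thirty-second + eighth) = 5; eighth rest = 4; quarter note = 8; thirty-second note = 1; half rest = 16.
Adding: 48 + 48 + 16 + 5 + 4 + 8 + 1 + 16 = 146.
146 ÷ 12 = 12 complete bars with 2 left over.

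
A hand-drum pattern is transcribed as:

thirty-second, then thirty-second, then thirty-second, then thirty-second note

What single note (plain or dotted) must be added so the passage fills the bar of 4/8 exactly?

The bar of 4/8 = 16 thirty-second notes.
In thirty-second notes: thirty-second = 1; thirty-second = 1; thirty-second = 1; thirty-second note = 1.
Altogether 1 + 1 + 1 + 1 = 4.
Remaining: 16 − 4 = 12 thirty-second notes, which is a dotted quarter note.

dotted quarter note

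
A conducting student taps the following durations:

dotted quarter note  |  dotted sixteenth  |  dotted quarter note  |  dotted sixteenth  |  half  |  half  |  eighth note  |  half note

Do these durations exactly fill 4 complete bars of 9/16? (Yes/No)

No

One bar of 9/16 = 18 thirty-second notes, so 4 bars = 72.
Working in thirty-second notes: dotted quarter note = 12; dotted sixteenth = 3; dotted quarter note = 12; dotted sixteenth = 3; half = 16; half = 16; eighth note = 4; half note = 16.
Sum: 12 + 3 + 12 + 3 + 16 + 16 + 4 + 16 = 82.
82 exceeds 72, so the answer is No.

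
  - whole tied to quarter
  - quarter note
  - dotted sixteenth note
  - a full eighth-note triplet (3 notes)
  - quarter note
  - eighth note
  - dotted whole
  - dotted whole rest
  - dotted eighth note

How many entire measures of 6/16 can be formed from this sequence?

14

One bar of 6/16 = 12 thirty-second notes.
In thirty-second notes: whole tied to quarter (whole + quarter) = 40; quarter note = 8; dotted sixteenth note = 3; a full eighth-note triplet (3 notes) (three triplet eighths span one quarter) = 8; quarter note = 8; eighth note = 4; dotted whole = 48; dotted whole rest = 48; dotted eighth note = 6.
Total: 40 + 8 + 3 + 8 + 8 + 4 + 48 + 48 + 6 = 173.
173 ÷ 12 = 14 complete bars with 5 left over.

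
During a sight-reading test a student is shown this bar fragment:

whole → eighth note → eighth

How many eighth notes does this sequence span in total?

Convert each value to eighth notes: whole = 8; eighth note = 1; eighth = 1.
Adding: 8 + 1 + 1 = 10 eighth notes.

10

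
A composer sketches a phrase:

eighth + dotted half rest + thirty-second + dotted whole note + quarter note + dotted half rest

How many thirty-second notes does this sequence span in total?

Convert each value to thirty-second notes: eighth = 4; dotted half rest = 24; thirty-second = 1; dotted whole note = 48; quarter note = 8; dotted half rest = 24.
Altogether 4 + 24 + 1 + 48 + 8 + 24 = 109 thirty-second notes.

109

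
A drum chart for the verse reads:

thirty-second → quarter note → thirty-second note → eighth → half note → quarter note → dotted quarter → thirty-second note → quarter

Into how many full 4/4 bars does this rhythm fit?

1

One bar of 4/4 = 32 thirty-second notes.
Each duration in thirty-second notes: thirty-second = 1; quarter note = 8; thirty-second note = 1; eighth = 4; half note = 16; quarter note = 8; dotted quarter = 12; thirty-second note = 1; quarter = 8.
Sum: 1 + 8 + 1 + 4 + 16 + 8 + 12 + 1 + 8 = 59.
59 ÷ 32 = 1 complete bar with 27 left over.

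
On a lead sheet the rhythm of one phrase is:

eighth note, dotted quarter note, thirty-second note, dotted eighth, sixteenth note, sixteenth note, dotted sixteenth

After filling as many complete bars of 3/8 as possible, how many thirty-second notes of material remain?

One bar of 3/8 = 12 thirty-second notes.
Express everything in thirty-second notes: eighth note = 4; dotted quarter note = 12; thirty-second note = 1; dotted eighth = 6; sixteenth note = 2; sixteenth note = 2; dotted sixteenth = 3.
Adding: 4 + 12 + 1 + 6 + 2 + 2 + 3 = 30.
30 ÷ 12 = 2 complete bars with 6 thirty-second notes remaining.

6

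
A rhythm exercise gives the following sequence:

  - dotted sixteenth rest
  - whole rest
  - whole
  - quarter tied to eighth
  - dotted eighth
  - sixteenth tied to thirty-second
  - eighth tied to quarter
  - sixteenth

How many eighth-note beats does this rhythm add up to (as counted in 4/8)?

One eighth-note beat = 4 thirty-second notes.
Convert each value to thirty-second notes: dotted sixteenth rest = 3; whole rest = 32; whole = 32; quarter tied to eighth (quarter + eighth) = 12; dotted eighth = 6; sixteenth tied to thirty-second (sixteenth + thirty-second) = 3; eighth tied to quarter (eighth + quarter) = 12; sixteenth = 2.
Altogether 3 + 32 + 32 + 12 + 6 + 3 + 12 + 2 = 102.
102 ÷ 4 = 25.5 beats.

25.5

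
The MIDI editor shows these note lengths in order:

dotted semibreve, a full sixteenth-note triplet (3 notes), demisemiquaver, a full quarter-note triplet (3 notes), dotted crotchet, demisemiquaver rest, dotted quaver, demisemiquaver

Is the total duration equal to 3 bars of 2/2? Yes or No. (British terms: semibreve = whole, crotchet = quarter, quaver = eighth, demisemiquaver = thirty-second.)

One bar of 2/2 = 32 thirty-second notes, so 3 bars = 96.
Convert each value to thirty-second notes: dotted semibreve = 48; a full sixteenth-note triplet (3 notes) (three triplet sixteenths span one eighth) = 4; demisemiquaver = 1; a full quarter-note triplet (3 notes) (three triplet quarters span one half) = 16; dotted crotchet = 12; demisemiquaver rest = 1; dotted quaver = 6; demisemiquaver = 1.
Sum: 48 + 4 + 1 + 16 + 12 + 1 + 6 + 1 = 89.
89 falls short of 96, so the answer is No.

No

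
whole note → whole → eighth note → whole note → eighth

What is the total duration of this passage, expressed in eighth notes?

26

In eighth notes: whole note = 8; whole = 8; eighth note = 1; whole note = 8; eighth = 1.
Altogether 8 + 8 + 1 + 8 + 1 = 26 eighth notes.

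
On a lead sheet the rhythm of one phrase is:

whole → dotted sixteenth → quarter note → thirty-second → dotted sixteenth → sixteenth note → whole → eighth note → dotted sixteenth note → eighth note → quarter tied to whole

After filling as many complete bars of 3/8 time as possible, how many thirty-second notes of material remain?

One bar of 3/8 = 12 thirty-second notes.
Convert each value to thirty-second notes: whole = 32; dotted sixteenth = 3; quarter note = 8; thirty-second = 1; dotted sixteenth = 3; sixteenth note = 2; whole = 32; eighth note = 4; dotted sixteenth note = 3; eighth note = 4; quarter tied to whole (quarter + whole) = 40.
Sum: 32 + 3 + 8 + 1 + 3 + 2 + 32 + 4 + 3 + 4 + 40 = 132.
132 ÷ 12 = 11 complete bars with 0 thirty-second notes remaining.

0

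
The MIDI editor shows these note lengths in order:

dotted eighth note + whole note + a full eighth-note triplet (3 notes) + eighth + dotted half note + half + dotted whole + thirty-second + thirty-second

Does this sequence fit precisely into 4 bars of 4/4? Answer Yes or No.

One bar of 4/4 = 32 thirty-second notes, so 4 bars = 128.
In thirty-second notes: dotted eighth note = 6; whole note = 32; a full eighth-note triplet (3 notes) (three triplet eighths span one quarter) = 8; eighth = 4; dotted half note = 24; half = 16; dotted whole = 48; thirty-second = 1; thirty-second = 1.
Altogether 6 + 32 + 8 + 4 + 24 + 16 + 48 + 1 + 1 = 140.
140 exceeds 128, so the answer is No.

No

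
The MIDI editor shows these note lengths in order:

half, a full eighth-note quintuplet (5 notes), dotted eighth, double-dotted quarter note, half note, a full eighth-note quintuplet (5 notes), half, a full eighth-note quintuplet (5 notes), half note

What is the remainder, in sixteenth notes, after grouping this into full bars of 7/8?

10

One bar of 7/8 = 14 sixteenth notes.
In sixteenth notes: half = 8; a full eighth-note quintuplet (5 notes) (five quintuplet eighths span one half) = 8; dotted eighth = 3; double-dotted quarter note = 7; half note = 8; a full eighth-note quintuplet (5 notes) (five quintuplet eighths span one half) = 8; half = 8; a full eighth-note quintuplet (5 notes) (five quintuplet eighths span one half) = 8; half note = 8.
Total: 8 + 8 + 3 + 7 + 8 + 8 + 8 + 8 + 8 = 66.
66 ÷ 14 = 4 complete bars with 10 sixteenth notes remaining.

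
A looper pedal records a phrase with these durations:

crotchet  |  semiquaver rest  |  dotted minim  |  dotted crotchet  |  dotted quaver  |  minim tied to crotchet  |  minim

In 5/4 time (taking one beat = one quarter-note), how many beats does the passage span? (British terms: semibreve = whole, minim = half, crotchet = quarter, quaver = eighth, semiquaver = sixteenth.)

11.5

One quarter-note beat = 4 sixteenth notes.
In sixteenth notes: crotchet = 4; semiquaver rest = 1; dotted minim = 12; dotted crotchet = 6; dotted quaver = 3; minim tied to crotchet (minim + crotchet) = 12; minim = 8.
Altogether 4 + 1 + 12 + 6 + 3 + 12 + 8 = 46.
46 ÷ 4 = 11.5 beats.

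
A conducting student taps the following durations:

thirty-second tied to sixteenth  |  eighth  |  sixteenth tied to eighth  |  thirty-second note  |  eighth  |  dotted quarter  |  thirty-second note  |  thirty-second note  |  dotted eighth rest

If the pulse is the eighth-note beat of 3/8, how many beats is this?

9.5

One eighth-note beat = 4 thirty-second notes.
Convert each value to thirty-second notes: thirty-second tied to sixteenth (thirty-second + sixteenth) = 3; eighth = 4; sixteenth tied to eighth (sixteenth + eighth) = 6; thirty-second note = 1; eighth = 4; dotted quarter = 12; thirty-second note = 1; thirty-second note = 1; dotted eighth rest = 6.
Adding: 3 + 4 + 6 + 1 + 4 + 12 + 1 + 1 + 6 = 38.
38 ÷ 4 = 9.5 beats.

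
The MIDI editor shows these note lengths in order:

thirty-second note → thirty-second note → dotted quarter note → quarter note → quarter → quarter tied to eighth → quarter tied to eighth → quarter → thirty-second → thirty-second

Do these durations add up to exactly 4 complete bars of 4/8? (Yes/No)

Yes

One bar of 4/8 = 16 thirty-second notes, so 4 bars = 64.
Express everything in thirty-second notes: thirty-second note = 1; thirty-second note = 1; dotted quarter note = 12; quarter note = 8; quarter = 8; quarter tied to eighth (quarter + eighth) = 12; quarter tied to eighth (quarter + eighth) = 12; quarter = 8; thirty-second = 1; thirty-second = 1.
Adding: 1 + 1 + 12 + 8 + 8 + 12 + 12 + 8 + 1 + 1 = 64.
64 equals 64, so the answer is Yes.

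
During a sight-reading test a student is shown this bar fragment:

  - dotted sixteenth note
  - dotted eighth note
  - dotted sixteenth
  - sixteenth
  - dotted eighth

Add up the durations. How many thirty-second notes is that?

In thirty-second notes: dotted sixteenth note = 3; dotted eighth note = 6; dotted sixteenth = 3; sixteenth = 2; dotted eighth = 6.
Altogether 3 + 6 + 3 + 2 + 6 = 20 thirty-second notes.

20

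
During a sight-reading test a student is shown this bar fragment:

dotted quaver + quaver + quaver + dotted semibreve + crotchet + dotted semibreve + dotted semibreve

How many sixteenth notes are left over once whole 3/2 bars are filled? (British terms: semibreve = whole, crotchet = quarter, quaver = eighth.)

One bar of 3/2 = 24 sixteenth notes.
In sixteenth notes: dotted quaver = 3; quaver = 2; quaver = 2; dotted semibreve = 24; crotchet = 4; dotted semibreve = 24; dotted semibreve = 24.
Adding: 3 + 2 + 2 + 24 + 4 + 24 + 24 = 83.
83 ÷ 24 = 3 complete bars with 11 sixteenth notes remaining.

11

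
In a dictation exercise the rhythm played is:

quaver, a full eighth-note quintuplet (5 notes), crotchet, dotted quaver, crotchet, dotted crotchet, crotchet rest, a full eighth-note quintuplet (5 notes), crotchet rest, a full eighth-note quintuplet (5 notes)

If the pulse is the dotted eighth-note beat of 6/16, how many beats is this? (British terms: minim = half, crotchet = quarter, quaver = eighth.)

17

One dotted eighth-note beat = 3 sixteenth notes.
Working in sixteenth notes: quaver = 2; a full eighth-note quintuplet (5 notes) (five quintuplet eighths span one half) = 8; crotchet = 4; dotted quaver = 3; crotchet = 4; dotted crotchet = 6; crotchet rest = 4; a full eighth-note quintuplet (5 notes) (five quintuplet eighths span one half) = 8; crotchet rest = 4; a full eighth-note quintuplet (5 notes) (five quintuplet eighths span one half) = 8.
Adding: 2 + 8 + 4 + 3 + 4 + 6 + 4 + 8 + 4 + 8 = 51.
51 ÷ 3 = 17 beats.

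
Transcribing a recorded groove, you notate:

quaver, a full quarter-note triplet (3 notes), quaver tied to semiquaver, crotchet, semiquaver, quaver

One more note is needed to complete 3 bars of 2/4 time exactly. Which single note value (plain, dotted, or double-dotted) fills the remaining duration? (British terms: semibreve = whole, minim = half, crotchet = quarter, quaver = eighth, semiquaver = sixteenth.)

3 bars of 2/4 = 24 sixteenth notes.
In sixteenth notes: quaver = 2; a full quarter-note triplet (3 notes) (three triplet quarters span one half) = 8; quaver tied to semiquaver (quaver + semiquaver) = 3; crotchet = 4; semiquaver = 1; quaver = 2.
Altogether 2 + 8 + 3 + 4 + 1 + 2 = 20.
Remaining: 24 − 20 = 4 sixteenth notes, which is a quarter note.

quarter note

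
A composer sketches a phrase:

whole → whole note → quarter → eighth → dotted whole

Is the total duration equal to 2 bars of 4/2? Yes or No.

No

One bar of 4/2 = 16 eighth notes, so 2 bars = 32.
Express everything in eighth notes: whole = 8; whole note = 8; quarter = 2; eighth = 1; dotted whole = 12.
Adding: 8 + 8 + 2 + 1 + 12 = 31.
31 falls short of 32, so the answer is No.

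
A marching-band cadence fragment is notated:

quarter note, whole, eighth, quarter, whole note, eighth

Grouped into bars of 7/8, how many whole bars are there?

One bar of 7/8 = 7 eighth notes.
Express everything in eighth notes: quarter note = 2; whole = 8; eighth = 1; quarter = 2; whole note = 8; eighth = 1.
Altogether 2 + 8 + 1 + 2 + 8 + 1 = 22.
22 ÷ 7 = 3 complete bars with 1 left over.

3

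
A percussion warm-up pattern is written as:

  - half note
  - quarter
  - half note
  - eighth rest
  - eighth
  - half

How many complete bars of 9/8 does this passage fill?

1

One bar of 9/8 = 9 eighth notes.
Each duration in eighth notes: half note = 4; quarter = 2; half note = 4; eighth rest = 1; eighth = 1; half = 4.
Total: 4 + 2 + 4 + 1 + 1 + 4 = 16.
16 ÷ 9 = 1 complete bar with 7 left over.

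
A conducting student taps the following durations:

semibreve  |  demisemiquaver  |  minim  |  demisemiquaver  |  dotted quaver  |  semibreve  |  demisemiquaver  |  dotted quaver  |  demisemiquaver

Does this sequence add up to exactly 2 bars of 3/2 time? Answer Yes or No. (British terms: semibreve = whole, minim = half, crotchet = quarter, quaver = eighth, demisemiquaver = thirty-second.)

One bar of 3/2 = 48 thirty-second notes, so 2 bars = 96.
In thirty-second notes: semibreve = 32; demisemiquaver = 1; minim = 16; demisemiquaver = 1; dotted quaver = 6; semibreve = 32; demisemiquaver = 1; dotted quaver = 6; demisemiquaver = 1.
Sum: 32 + 1 + 16 + 1 + 6 + 32 + 1 + 6 + 1 = 96.
96 equals 96, so the answer is Yes.

Yes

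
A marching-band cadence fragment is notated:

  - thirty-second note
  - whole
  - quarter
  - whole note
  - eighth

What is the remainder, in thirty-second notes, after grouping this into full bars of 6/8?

5

One bar of 6/8 = 24 thirty-second notes.
Each duration in thirty-second notes: thirty-second note = 1; whole = 32; quarter = 8; whole note = 32; eighth = 4.
Sum: 1 + 32 + 8 + 32 + 4 = 77.
77 ÷ 24 = 3 complete bars with 5 thirty-second notes remaining.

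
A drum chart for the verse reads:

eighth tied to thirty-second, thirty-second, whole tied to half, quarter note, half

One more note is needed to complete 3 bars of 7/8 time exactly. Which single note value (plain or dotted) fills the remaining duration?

3 bars of 7/8 = 84 thirty-second notes.
In thirty-second notes: eighth tied to thirty-second (eighth + thirty-second) = 5; thirty-second = 1; whole tied to half (whole + half) = 48; quarter note = 8; half = 16.
Altogether 5 + 1 + 48 + 8 + 16 = 78.
Remaining: 84 − 78 = 6 thirty-second notes, which is a dotted eighth note.

dotted eighth note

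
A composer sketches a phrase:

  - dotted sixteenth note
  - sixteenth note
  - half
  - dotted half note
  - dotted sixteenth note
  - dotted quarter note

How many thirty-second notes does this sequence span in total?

Working in thirty-second notes: dotted sixteenth note = 3; sixteenth note = 2; half = 16; dotted half note = 24; dotted sixteenth note = 3; dotted quarter note = 12.
Sum: 3 + 2 + 16 + 24 + 3 + 12 = 60 thirty-second notes.

60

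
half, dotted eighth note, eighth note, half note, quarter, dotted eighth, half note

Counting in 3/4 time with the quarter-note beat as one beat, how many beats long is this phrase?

One quarter-note beat = 4 sixteenth notes.
Each duration in sixteenth notes: half = 8; dotted eighth note = 3; eighth note = 2; half note = 8; quarter = 4; dotted eighth = 3; half note = 8.
Total: 8 + 3 + 2 + 8 + 4 + 3 + 8 = 36.
36 ÷ 4 = 9 beats.

9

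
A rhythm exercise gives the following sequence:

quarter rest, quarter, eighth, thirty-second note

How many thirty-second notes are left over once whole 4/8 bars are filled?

One bar of 4/8 = 16 thirty-second notes.
Working in thirty-second notes: quarter rest = 8; quarter = 8; eighth = 4; thirty-second note = 1.
Sum: 8 + 8 + 4 + 1 = 21.
21 ÷ 16 = 1 complete bar with 5 thirty-second notes remaining.

5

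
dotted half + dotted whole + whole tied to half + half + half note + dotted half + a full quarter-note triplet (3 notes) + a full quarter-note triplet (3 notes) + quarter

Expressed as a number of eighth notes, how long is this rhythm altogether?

Convert each value to eighth notes: dotted half = 6; dotted whole = 12; whole tied to half (whole + half) = 12; half = 4; half note = 4; dotted half = 6; a full quarter-note triplet (3 notes) (three triplet quarters span one half) = 4; a full quarter-note triplet (3 notes) (three triplet quarters span one half) = 4; quarter = 2.
Adding: 6 + 12 + 12 + 4 + 4 + 6 + 4 + 4 + 2 = 54 eighth notes.

54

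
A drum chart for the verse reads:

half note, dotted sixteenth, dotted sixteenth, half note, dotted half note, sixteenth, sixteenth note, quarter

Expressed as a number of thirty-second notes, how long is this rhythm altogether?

74

Each duration in thirty-second notes: half note = 16; dotted sixteenth = 3; dotted sixteenth = 3; half note = 16; dotted half note = 24; sixteenth = 2; sixteenth note = 2; quarter = 8.
Sum: 16 + 3 + 3 + 16 + 24 + 2 + 2 + 8 = 74 thirty-second notes.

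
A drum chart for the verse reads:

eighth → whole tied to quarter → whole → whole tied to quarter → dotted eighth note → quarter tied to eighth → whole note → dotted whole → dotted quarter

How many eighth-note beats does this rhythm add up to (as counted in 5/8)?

56.5

One eighth-note beat = 2 sixteenth notes.
Express everything in sixteenth notes: eighth = 2; whole tied to quarter (whole + quarter) = 20; whole = 16; whole tied to quarter (whole + quarter) = 20; dotted eighth note = 3; quarter tied to eighth (quarter + eighth) = 6; whole note = 16; dotted whole = 24; dotted quarter = 6.
Sum: 2 + 20 + 16 + 20 + 3 + 6 + 16 + 24 + 6 = 113.
113 ÷ 2 = 56.5 beats.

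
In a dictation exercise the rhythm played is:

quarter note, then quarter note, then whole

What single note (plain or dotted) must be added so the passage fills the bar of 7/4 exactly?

quarter note

The bar of 7/4 = 7 quarter notes.
Convert each value to quarter notes: quarter note = 1; quarter note = 1; whole = 4.
Adding: 1 + 1 + 4 = 6.
Remaining: 7 − 6 = 1 quarter note, which is a quarter note.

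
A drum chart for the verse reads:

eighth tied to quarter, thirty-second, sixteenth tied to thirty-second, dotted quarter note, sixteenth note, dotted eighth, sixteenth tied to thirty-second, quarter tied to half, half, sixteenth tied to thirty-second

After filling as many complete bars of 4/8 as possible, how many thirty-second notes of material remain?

2

One bar of 4/8 = 16 thirty-second notes.
Working in thirty-second notes: eighth tied to quarter (eighth + quarter) = 12; thirty-second = 1; sixteenth tied to thirty-second (sixteenth + thirty-second) = 3; dotted quarter note = 12; sixteenth note = 2; dotted eighth = 6; sixteenth tied to thirty-second (sixteenth + thirty-second) = 3; quarter tied to half (quarter + half) = 24; half = 16; sixteenth tied to thirty-second (sixteenth + thirty-second) = 3.
Sum: 12 + 1 + 3 + 12 + 2 + 6 + 3 + 24 + 16 + 3 = 82.
82 ÷ 16 = 5 complete bars with 2 thirty-second notes remaining.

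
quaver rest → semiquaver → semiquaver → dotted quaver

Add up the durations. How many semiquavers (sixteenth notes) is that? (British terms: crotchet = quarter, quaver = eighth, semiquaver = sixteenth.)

Working in sixteenth notes: quaver rest = 2; semiquaver = 1; semiquaver = 1; dotted quaver = 3.
Total: 2 + 1 + 1 + 3 = 7 sixteenth notes.

7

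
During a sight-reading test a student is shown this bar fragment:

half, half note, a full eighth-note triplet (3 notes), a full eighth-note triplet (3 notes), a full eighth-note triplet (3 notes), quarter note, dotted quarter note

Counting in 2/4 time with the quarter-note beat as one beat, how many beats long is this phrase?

One quarter-note beat = 2 eighth notes.
In eighth notes: half = 4; half note = 4; a full eighth-note triplet (3 notes) (three triplet eighths span one quarter) = 2; a full eighth-note triplet (3 notes) (three triplet eighths span one quarter) = 2; a full eighth-note triplet (3 notes) (three triplet eighths span one quarter) = 2; quarter note = 2; dotted quarter note = 3.
Adding: 4 + 4 + 2 + 2 + 2 + 2 + 3 = 19.
19 ÷ 2 = 9.5 beats.

9.5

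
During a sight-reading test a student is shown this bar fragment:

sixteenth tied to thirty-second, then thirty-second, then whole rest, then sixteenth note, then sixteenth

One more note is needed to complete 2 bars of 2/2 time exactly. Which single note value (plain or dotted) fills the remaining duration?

dotted half note

2 bars of 2/2 = 64 thirty-second notes.
Working in thirty-second notes: sixteenth tied to thirty-second (sixteenth + thirty-second) = 3; thirty-second = 1; whole rest = 32; sixteenth note = 2; sixteenth = 2.
Altogether 3 + 1 + 32 + 2 + 2 = 40.
Remaining: 64 − 40 = 24 thirty-second notes, which is a dotted half note.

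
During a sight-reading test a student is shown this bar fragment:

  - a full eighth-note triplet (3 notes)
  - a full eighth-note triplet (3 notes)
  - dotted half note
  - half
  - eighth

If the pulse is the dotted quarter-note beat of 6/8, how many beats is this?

One dotted quarter-note beat = 3 eighth notes.
Working in eighth notes: a full eighth-note triplet (3 notes) (three triplet eighths span one quarter) = 2; a full eighth-note triplet (3 notes) (three triplet eighths span one quarter) = 2; dotted half note = 6; half = 4; eighth = 1.
Sum: 2 + 2 + 6 + 4 + 1 = 15.
15 ÷ 3 = 5 beats.

5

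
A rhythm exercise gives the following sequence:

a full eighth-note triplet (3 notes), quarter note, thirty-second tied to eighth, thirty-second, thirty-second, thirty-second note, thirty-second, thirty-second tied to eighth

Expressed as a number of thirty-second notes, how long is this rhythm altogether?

Express everything in thirty-second notes: a full eighth-note triplet (3 notes) (three triplet eighths span one quarter) = 8; quarter note = 8; thirty-second tied to eighth (thirty-second + eighth) = 5; thirty-second = 1; thirty-second = 1; thirty-second note = 1; thirty-second = 1; thirty-second tied to eighth (thirty-second + eighth) = 5.
Total: 8 + 8 + 5 + 1 + 1 + 1 + 1 + 5 = 30 thirty-second notes.

30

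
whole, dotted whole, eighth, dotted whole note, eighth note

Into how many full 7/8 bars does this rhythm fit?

One bar of 7/8 = 7 eighth notes.
Express everything in eighth notes: whole = 8; dotted whole = 12; eighth = 1; dotted whole note = 12; eighth note = 1.
Altogether 8 + 12 + 1 + 12 + 1 = 34.
34 ÷ 7 = 4 complete bars with 6 left over.

4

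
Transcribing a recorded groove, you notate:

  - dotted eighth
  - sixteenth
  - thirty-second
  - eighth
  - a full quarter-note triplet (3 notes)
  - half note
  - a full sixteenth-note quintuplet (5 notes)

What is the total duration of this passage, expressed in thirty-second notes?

53

In thirty-second notes: dotted eighth = 6; sixteenth = 2; thirty-second = 1; eighth = 4; a full quarter-note triplet (3 notes) (three triplet quarters span one half) = 16; half note = 16; a full sixteenth-note quintuplet (5 notes) (five quintuplet sixteenths span one quarter) = 8.
Altogether 6 + 2 + 1 + 4 + 16 + 16 + 8 = 53 thirty-second notes.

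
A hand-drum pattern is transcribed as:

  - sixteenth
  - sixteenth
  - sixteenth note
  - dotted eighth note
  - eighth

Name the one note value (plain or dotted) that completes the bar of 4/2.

dotted whole note

The bar of 4/2 = 32 sixteenth notes.
In sixteenth notes: sixteenth = 1; sixteenth = 1; sixteenth note = 1; dotted eighth note = 3; eighth = 2.
Total: 1 + 1 + 1 + 3 + 2 = 8.
Remaining: 32 − 8 = 24 sixteenth notes, which is a dotted whole note.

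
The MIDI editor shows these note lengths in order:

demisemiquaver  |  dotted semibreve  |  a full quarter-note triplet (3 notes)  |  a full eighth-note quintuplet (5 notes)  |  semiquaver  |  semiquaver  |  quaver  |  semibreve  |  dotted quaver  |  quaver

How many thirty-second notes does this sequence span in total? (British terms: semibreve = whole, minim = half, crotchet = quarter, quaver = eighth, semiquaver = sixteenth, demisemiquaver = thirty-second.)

Each duration in thirty-second notes: demisemiquaver = 1; dotted semibreve = 48; a full quarter-note triplet (3 notes) (three triplet quarters span one half) = 16; a full eighth-note quintuplet (5 notes) (five quintuplet eighths span one half) = 16; semiquaver = 2; semiquaver = 2; quaver = 4; semibreve = 32; dotted quaver = 6; quaver = 4.
Sum: 1 + 48 + 16 + 16 + 2 + 2 + 4 + 32 + 6 + 4 = 131 thirty-second notes.

131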